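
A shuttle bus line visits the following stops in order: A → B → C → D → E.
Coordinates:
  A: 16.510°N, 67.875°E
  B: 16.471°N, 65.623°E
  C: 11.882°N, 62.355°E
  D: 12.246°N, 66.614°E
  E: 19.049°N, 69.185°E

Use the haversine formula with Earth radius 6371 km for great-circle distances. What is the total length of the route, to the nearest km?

2130 km

Leg distances:
A→B: 240.1 km  (cumulative 240.1 km)
B→C: 620.0 km  (cumulative 860.2 km)
C→D: 464.9 km  (cumulative 1325.0 km)
D→E: 804.9 km  (cumulative 2130.0 km)
Total route length ≈ 2130 km.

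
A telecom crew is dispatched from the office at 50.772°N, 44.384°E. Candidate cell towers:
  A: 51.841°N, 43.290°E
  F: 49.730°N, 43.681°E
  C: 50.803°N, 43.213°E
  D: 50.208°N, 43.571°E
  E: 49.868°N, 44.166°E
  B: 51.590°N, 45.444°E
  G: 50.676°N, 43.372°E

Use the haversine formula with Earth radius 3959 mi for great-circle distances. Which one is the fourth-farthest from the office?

Distance to each, sorted:
A: 87.7 mi
F: 78.4 mi
B: 72.8 mi
E: 63.2 mi
D: 52.9 mi
C: 51.2 mi
G: 44.8 mi
The fourth-farthest is E at 63.2 mi.

E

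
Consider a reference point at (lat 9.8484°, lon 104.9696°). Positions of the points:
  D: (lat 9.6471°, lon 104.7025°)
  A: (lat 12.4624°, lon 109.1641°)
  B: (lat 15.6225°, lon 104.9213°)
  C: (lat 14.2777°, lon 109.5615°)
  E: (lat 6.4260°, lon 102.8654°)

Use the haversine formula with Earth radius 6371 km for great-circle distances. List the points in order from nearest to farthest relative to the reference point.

Distances from the reference point:
D (lat 9.6471°, lon 104.7025°): 36.8 km
E (lat 6.4260°, lon 102.8654°): 445.5 km
A (lat 12.4624°, lon 109.1641°): 542.1 km
B (lat 15.6225°, lon 104.9213°): 642.1 km
C (lat 14.2777°, lon 109.5615°): 701.2 km

D, E, A, B, C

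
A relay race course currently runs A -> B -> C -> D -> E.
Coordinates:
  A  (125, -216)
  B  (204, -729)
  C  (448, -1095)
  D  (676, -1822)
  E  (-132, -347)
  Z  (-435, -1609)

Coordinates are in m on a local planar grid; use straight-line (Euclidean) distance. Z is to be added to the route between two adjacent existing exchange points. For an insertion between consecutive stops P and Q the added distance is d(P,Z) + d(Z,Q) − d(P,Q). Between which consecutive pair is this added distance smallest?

Added distance for inserting Z between each consecutive pair:
A–B: 2069.8 m
B–C: 1669.4 m
C–D: 1391.0 m
D–E: 747.3 m
Smallest added distance is 747.3 m, inserting between D and E.

between D and E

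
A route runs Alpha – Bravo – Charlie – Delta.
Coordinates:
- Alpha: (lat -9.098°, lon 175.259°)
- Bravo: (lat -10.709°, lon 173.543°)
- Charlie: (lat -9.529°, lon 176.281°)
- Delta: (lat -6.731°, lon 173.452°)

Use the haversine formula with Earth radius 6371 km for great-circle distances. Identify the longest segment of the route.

Leg distances:
Alpha→Bravo: 259.7 km
Bravo→Charlie: 327.2 km
Charlie→Delta: 440.2 km
The longest leg is Charlie–Delta at 440.2 km.

Charlie–Delta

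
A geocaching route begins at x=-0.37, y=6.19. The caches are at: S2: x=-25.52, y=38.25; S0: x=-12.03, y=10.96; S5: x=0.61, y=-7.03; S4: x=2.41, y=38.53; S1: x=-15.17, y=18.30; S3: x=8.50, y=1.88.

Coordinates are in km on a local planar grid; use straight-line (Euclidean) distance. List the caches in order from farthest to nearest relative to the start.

Distance from the start at x=-0.37, y=6.19 to each:
S2 x=-25.52, y=38.25: 40.7 km
S4 x=2.41, y=38.53: 32.5 km
S1 x=-15.17, y=18.30: 19.1 km
S5 x=0.61, y=-7.03: 13.3 km
S0 x=-12.03, y=10.96: 12.6 km
S3 x=8.50, y=1.88: 9.9 km

S2, S4, S1, S5, S0, S3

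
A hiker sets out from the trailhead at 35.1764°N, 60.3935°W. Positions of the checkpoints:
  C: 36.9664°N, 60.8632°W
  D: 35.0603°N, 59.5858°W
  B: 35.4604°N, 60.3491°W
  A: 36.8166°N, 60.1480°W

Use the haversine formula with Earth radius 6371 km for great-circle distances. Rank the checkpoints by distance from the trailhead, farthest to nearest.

Distance from the trailhead at 35.1764°N, 60.3935°W to each:
C 36.9664°N, 60.8632°W: 203.5 km
A 36.8166°N, 60.1480°W: 183.7 km
D 35.0603°N, 59.5858°W: 74.6 km
B 35.4604°N, 60.3491°W: 31.8 km

C, A, D, B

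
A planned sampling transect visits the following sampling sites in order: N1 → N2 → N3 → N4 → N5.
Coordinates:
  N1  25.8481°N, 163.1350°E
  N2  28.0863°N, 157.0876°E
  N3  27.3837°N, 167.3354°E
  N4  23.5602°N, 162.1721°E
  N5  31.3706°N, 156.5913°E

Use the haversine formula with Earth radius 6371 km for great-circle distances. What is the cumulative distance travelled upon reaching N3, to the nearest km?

1660 km

Leg distances:
N1→N2: 648.8 km  (cumulative 648.8 km)
N2→N3: 1011.3 km  (cumulative 1660.1 km)
Cumulative distance at N3 ≈ 1660 km.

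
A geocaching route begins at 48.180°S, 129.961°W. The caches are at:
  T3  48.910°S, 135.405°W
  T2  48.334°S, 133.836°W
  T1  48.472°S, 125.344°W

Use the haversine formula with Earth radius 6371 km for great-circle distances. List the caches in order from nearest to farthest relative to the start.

Distance from the start at 48.180°S, 129.961°W to each:
T2 48.334°S, 133.836°W: 287.4 km
T1 48.472°S, 125.344°W: 342.8 km
T3 48.910°S, 135.405°W: 408.8 km

T2, T1, T3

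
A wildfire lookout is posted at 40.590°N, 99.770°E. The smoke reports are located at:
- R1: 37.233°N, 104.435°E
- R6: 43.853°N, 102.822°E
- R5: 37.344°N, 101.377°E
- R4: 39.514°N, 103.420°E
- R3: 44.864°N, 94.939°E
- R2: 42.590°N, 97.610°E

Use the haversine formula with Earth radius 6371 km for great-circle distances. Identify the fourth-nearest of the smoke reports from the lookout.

R6

Distances from the lookout (40.590°N, 99.770°E):
R2: 285.9 km
R4: 332.9 km
R5: 386.7 km
R6: 441.3 km
R1: 549.6 km
R3: 617.5 km
The fourth-nearest is R6 at 441.3 km.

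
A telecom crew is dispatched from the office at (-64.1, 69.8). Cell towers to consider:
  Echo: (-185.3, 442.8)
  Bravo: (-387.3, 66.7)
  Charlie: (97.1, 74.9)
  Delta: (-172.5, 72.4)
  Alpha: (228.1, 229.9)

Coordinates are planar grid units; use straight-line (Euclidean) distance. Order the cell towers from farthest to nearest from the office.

Echo, Alpha, Bravo, Charlie, Delta

Distance from the office at (-64.1, 69.8) to each:
Echo (-185.3, 442.8): 392.2
Alpha (228.1, 229.9): 333.2
Bravo (-387.3, 66.7): 323.2
Charlie (97.1, 74.9): 161.3
Delta (-172.5, 72.4): 108.4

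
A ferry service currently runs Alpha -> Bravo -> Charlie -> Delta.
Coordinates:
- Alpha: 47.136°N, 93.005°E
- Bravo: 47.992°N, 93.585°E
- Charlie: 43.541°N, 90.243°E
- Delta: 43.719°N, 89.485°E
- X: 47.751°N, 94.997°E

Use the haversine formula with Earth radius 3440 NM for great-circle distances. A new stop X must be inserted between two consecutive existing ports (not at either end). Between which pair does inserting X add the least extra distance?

Added distance for inserting X between each consecutive pair:
Alpha–Bravo: 91.1 NM
Bravo–Charlie: 79.0 NM
Charlie–Delta: 621.7 NM
Smallest added distance is 79.0 NM, inserting between Bravo and Charlie.

between Bravo and Charlie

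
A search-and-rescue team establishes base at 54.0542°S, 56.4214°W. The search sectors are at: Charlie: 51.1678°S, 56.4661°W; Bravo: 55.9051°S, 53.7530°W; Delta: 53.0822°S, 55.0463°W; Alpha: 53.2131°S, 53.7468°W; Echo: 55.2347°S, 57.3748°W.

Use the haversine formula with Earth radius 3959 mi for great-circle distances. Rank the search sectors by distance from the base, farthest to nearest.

Distance from the base at 54.0542°S, 56.4214°W to each:
Charlie 51.1678°S, 56.4661°W: 199.5 mi
Bravo 55.9051°S, 53.7530°W: 166.0 mi
Alpha 53.2131°S, 53.7468°W: 124.0 mi
Echo 55.2347°S, 57.3748°W: 90.0 mi
Delta 53.0822°S, 55.0463°W: 87.7 mi

Charlie, Bravo, Alpha, Echo, Delta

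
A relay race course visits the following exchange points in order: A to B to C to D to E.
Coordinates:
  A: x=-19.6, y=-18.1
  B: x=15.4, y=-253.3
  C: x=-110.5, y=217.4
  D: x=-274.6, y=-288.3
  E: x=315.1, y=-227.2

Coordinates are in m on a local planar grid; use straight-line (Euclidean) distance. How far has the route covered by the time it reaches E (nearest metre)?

Leg distances:
A→B: 237.8 m  (cumulative 237.8 m)
B→C: 487.2 m  (cumulative 725.0 m)
C→D: 531.7 m  (cumulative 1256.7 m)
D→E: 592.9 m  (cumulative 1849.6 m)
Cumulative distance at E ≈ 1850 m.

1850 m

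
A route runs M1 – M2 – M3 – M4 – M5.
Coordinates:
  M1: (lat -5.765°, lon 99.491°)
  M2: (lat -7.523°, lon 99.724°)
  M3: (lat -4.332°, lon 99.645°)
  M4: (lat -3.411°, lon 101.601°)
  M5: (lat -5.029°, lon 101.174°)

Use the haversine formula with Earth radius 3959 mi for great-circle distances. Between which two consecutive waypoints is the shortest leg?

M4–M5

Leg distances:
M1→M2: 122.5 mi
M2→M3: 220.6 mi
M3→M4: 149.1 mi
M4→M5: 115.6 mi
The shortest leg is M4–M5 at 115.6 mi.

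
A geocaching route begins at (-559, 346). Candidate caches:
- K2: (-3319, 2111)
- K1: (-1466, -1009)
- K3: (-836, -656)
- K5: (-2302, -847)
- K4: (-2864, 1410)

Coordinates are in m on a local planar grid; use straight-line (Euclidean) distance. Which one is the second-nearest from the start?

Distance to each, sorted:
K3: 1039.6 m
K1: 1630.5 m
K5: 2112.2 m
K4: 2538.7 m
K2: 3276.1 m
The second-nearest is K1 at 1630.5 m.

K1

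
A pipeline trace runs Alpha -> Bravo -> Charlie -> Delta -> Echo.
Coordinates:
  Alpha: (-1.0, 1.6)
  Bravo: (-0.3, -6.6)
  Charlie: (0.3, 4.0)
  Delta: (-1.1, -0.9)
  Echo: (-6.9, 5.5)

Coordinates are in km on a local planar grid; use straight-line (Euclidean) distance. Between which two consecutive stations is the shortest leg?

Leg distances:
Alpha→Bravo: 8.2 km
Bravo→Charlie: 10.6 km
Charlie→Delta: 5.1 km
Delta→Echo: 8.6 km
The shortest leg is Charlie–Delta at 5.1 km.

Charlie–Delta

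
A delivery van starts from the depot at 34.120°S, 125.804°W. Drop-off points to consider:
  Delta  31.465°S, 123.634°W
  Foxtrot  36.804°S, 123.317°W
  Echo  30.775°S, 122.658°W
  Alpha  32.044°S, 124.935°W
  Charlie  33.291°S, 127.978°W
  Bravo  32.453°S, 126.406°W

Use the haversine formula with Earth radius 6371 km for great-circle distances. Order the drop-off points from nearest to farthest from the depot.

Bravo, Charlie, Alpha, Delta, Foxtrot, Echo

Distance from the depot at 34.120°S, 125.804°W to each:
Bravo 32.453°S, 126.406°W: 193.6 km
Charlie 33.291°S, 127.978°W: 221.2 km
Alpha 32.044°S, 124.935°W: 244.6 km
Delta 31.465°S, 123.634°W: 358.2 km
Foxtrot 36.804°S, 123.317°W: 373.9 km
Echo 30.775°S, 122.658°W: 474.8 km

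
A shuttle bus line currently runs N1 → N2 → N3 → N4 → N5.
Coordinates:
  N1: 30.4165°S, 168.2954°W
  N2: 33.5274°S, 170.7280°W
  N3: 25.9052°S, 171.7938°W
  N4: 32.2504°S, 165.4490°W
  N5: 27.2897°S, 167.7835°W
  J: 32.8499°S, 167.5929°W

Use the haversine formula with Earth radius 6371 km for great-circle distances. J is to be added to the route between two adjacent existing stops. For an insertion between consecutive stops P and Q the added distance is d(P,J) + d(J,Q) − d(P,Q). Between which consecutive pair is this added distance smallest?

between N3 and N4

Added distance for inserting J between each consecutive pair:
N1–N2: 164.9 km
N2–N3: 320.2 km
N3–N4: 147.8 km
N4–N5: 234.4 km
Smallest added distance is 147.8 km, inserting between N3 and N4.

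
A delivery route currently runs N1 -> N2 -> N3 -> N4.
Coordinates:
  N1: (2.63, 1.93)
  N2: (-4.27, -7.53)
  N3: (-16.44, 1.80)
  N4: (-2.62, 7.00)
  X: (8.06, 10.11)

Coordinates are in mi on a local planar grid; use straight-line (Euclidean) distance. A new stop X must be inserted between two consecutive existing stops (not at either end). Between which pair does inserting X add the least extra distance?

between N1 and N2

Added distance for inserting X between each consecutive pair:
N1–N2: 19.6 mi
N2–N3: 32.1 mi
N3–N4: 22.2 mi
Smallest added distance is 19.6 mi, inserting between N1 and N2.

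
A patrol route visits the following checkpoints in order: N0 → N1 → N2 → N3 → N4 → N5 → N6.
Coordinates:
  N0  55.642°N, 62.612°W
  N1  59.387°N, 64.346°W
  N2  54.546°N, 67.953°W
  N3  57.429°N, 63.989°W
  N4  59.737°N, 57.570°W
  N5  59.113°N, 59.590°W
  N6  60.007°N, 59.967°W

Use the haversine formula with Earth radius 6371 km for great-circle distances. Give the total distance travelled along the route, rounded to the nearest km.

Leg distances:
N0→N1: 429.1 km  (cumulative 429.1 km)
N1→N2: 580.8 km  (cumulative 1009.9 km)
N2→N3: 404.3 km  (cumulative 1414.1 km)
N3→N4: 451.7 km  (cumulative 1865.8 km)
N4→N5: 133.7 km  (cumulative 1999.5 km)
N5→N6: 101.7 km  (cumulative 2101.1 km)
Total route length ≈ 2101 km.

2101 km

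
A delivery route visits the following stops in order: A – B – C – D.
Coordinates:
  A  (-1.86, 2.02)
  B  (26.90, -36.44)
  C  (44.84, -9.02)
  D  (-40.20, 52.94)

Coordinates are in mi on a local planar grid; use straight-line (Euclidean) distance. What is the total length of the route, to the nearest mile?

Leg distances:
A→B: 48.0 mi  (cumulative 48.0 mi)
B→C: 32.8 mi  (cumulative 80.8 mi)
C→D: 105.2 mi  (cumulative 186.0 mi)
Total route length ≈ 186 mi.

186 mi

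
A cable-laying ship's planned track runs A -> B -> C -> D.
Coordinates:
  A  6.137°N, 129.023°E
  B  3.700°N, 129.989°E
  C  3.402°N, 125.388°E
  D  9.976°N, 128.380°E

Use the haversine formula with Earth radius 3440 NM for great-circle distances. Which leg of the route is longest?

C–D

Leg distances:
A→B: 157.3 NM
B→C: 276.3 NM
C→D: 433.1 NM
The longest leg is C–D at 433.1 NM.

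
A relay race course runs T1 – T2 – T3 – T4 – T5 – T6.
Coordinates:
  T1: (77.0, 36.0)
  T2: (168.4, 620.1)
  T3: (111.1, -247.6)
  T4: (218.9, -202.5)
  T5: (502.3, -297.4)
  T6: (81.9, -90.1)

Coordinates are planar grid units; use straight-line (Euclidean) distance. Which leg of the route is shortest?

Leg distances:
T1→T2: 591.2
T2→T3: 869.6
T3→T4: 116.9
T4→T5: 298.9
T5→T6: 468.7
The shortest leg is T3–T4 at 116.9.

T3–T4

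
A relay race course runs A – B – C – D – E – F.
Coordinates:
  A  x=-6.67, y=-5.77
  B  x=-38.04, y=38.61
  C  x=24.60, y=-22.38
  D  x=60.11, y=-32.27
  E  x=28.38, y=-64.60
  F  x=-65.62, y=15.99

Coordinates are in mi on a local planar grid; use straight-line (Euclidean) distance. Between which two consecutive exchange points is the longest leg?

Leg distances:
A→B: 54.3 mi
B→C: 87.4 mi
C→D: 36.9 mi
D→E: 45.3 mi
E→F: 123.8 mi
The longest leg is E–F at 123.8 mi.

E–F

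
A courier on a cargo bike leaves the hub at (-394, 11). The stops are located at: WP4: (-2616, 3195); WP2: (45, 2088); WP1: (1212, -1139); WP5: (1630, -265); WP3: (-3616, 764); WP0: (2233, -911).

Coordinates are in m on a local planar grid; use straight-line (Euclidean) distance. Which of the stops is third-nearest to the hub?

WP2

Distance to each, sorted:
WP1: 1975.3 m
WP5: 2042.7 m
WP2: 2122.9 m
WP0: 2784.1 m
WP3: 3308.8 m
WP4: 3882.7 m
The third-nearest is WP2 at 2122.9 m.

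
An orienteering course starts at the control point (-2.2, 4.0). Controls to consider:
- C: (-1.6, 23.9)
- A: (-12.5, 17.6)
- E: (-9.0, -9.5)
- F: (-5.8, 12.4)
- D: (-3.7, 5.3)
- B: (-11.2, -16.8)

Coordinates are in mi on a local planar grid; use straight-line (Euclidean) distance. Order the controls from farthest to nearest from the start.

Computing each straight-line distance from (-2.2, 4.0):
B (-11.2, -16.8): 22.7 mi
C (-1.6, 23.9): 19.9 mi
A (-12.5, 17.6): 17.1 mi
E (-9.0, -9.5): 15.1 mi
F (-5.8, 12.4): 9.1 mi
D (-3.7, 5.3): 2.0 mi

B, C, A, E, F, D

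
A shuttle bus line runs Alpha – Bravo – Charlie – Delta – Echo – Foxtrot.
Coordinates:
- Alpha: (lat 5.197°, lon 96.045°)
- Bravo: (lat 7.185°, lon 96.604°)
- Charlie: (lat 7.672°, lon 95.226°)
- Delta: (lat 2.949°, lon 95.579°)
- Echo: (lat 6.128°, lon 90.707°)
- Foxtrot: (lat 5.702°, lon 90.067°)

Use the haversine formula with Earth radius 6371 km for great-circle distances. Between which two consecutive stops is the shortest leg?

Echo–Foxtrot

Leg distances:
Alpha→Bravo: 229.5 km
Bravo→Charlie: 161.3 km
Charlie→Delta: 526.6 km
Delta→Echo: 645.4 km
Echo→Foxtrot: 85.2 km
The shortest leg is Echo–Foxtrot at 85.2 km.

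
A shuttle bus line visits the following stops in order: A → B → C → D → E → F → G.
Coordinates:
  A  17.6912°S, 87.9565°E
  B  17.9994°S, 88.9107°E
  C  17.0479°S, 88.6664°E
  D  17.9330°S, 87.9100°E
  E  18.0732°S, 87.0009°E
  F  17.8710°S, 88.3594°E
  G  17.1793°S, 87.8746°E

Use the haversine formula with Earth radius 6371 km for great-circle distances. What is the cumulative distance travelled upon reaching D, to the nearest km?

343 km

Leg distances:
A→B: 106.7 km  (cumulative 106.7 km)
B→C: 108.9 km  (cumulative 215.6 km)
C→D: 127.0 km  (cumulative 342.5 km)
Cumulative distance at D ≈ 343 km.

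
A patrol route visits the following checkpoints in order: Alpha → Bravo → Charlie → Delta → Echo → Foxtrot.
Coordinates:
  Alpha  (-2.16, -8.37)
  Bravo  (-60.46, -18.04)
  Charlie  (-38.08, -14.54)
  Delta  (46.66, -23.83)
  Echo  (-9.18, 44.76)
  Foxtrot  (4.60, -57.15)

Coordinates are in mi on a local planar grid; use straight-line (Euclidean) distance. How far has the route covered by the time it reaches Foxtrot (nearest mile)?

358 mi

Leg distances:
Alpha→Bravo: 59.1 mi  (cumulative 59.1 mi)
Bravo→Charlie: 22.7 mi  (cumulative 81.7 mi)
Charlie→Delta: 85.2 mi  (cumulative 167.0 mi)
Delta→Echo: 88.4 mi  (cumulative 255.4 mi)
Echo→Foxtrot: 102.8 mi  (cumulative 358.3 mi)
Cumulative distance at Foxtrot ≈ 358 mi.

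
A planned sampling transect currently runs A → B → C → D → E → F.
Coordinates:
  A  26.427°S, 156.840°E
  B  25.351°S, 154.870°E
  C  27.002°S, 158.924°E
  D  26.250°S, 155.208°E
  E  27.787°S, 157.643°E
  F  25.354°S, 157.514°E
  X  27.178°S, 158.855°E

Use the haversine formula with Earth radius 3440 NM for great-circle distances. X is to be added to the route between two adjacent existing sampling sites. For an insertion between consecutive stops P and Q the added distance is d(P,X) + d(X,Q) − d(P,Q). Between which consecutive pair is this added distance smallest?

between C and D

Added distance for inserting X between each consecutive pair:
A–B: 233.5 NM
B–C: 12.3 NM
C–D: 10.1 NM
D–E: 117.9 NM
E–F: 59.1 NM
Smallest added distance is 10.1 NM, inserting between C and D.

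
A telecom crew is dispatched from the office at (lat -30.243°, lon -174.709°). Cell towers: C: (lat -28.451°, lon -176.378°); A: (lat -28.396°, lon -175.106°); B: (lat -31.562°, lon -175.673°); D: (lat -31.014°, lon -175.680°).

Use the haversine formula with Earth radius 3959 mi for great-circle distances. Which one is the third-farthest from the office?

Distance to each, sorted:
C: 159.5 mi
A: 129.8 mi
B: 107.6 mi
D: 78.6 mi
The third-farthest is B at 107.6 mi.

B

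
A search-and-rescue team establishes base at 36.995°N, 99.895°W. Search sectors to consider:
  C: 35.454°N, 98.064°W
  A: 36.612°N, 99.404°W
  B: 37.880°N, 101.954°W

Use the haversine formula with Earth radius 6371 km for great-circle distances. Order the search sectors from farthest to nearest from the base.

C, B, A

Distances from the base:
C 35.454°N, 98.064°W: 237.3 km
B 37.880°N, 101.954°W: 206.7 km
A 36.612°N, 99.404°W: 61.0 km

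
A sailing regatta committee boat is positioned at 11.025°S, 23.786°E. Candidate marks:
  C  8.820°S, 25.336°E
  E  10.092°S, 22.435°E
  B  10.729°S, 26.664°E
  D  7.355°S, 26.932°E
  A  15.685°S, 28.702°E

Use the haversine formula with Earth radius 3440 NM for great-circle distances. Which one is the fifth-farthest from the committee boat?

E

Distance to each, sorted:
A: 400.9 NM
D: 288.6 NM
B: 170.6 NM
C: 161.0 NM
E: 97.4 NM
The fifth-farthest is E at 97.4 NM.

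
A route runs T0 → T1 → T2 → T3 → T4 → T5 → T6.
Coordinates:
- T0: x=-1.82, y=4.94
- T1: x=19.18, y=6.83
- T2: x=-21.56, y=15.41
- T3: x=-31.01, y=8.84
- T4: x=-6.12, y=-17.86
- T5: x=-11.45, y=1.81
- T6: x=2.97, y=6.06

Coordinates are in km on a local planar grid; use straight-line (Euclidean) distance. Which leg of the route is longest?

T1–T2

Leg distances:
T0→T1: 21.1 km
T1→T2: 41.6 km
T2→T3: 11.5 km
T3→T4: 36.5 km
T4→T5: 20.4 km
T5→T6: 15.0 km
The longest leg is T1–T2 at 41.6 km.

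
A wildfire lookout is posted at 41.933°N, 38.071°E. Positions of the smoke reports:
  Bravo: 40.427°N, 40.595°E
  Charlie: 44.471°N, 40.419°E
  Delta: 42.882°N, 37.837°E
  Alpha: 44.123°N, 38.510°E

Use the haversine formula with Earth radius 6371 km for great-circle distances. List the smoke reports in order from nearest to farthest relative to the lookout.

Distance from the lookout at 41.933°N, 38.071°E to each:
Delta 42.882°N, 37.837°E: 107.3 km
Alpha 44.123°N, 38.510°E: 246.1 km
Bravo 40.427°N, 40.595°E: 269.5 km
Charlie 44.471°N, 40.419°E: 340.4 km

Delta, Alpha, Bravo, Charlie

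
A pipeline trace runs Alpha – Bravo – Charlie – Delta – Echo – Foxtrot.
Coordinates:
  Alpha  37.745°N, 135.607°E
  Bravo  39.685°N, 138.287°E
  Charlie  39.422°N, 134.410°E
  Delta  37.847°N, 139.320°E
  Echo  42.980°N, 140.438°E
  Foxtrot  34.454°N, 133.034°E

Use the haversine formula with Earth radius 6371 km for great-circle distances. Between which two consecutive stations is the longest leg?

Leg distances:
Alpha→Bravo: 317.1 km
Bravo→Charlie: 333.7 km
Charlie→Delta: 461.0 km
Delta→Echo: 578.5 km
Echo→Foxtrot: 1144.1 km
The longest leg is Echo–Foxtrot at 1144.1 km.

Echo–Foxtrot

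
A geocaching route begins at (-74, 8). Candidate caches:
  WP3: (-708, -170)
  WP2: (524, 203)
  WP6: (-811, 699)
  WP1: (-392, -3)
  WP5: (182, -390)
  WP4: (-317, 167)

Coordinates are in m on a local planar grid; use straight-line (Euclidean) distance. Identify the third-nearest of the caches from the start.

Distance to each, sorted:
WP4: 290.4 m
WP1: 318.2 m
WP5: 473.2 m
WP2: 629.0 m
WP3: 658.5 m
WP6: 1010.3 m
The third-nearest is WP5 at 473.2 m.

WP5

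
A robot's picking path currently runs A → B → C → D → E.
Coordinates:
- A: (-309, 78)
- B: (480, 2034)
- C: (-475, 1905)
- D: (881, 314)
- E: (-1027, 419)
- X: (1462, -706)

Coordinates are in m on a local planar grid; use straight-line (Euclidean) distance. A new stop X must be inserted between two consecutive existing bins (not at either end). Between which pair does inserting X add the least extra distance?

between D and E

Added distance for inserting X between each consecutive pair:
A–B: 2738.3 m
B–C: 5198.0 m
C–D: 2334.5 m
D–E: 1994.4 m
Smallest added distance is 1994.4 m, inserting between D and E.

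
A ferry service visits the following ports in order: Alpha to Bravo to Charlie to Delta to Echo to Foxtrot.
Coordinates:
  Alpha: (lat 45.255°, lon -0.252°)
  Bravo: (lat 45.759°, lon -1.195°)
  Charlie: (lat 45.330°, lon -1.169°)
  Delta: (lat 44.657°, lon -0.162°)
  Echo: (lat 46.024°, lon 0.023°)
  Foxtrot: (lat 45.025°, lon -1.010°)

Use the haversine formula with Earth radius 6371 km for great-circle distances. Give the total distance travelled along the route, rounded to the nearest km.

Leg distances:
Alpha→Bravo: 92.4 km  (cumulative 92.4 km)
Bravo→Charlie: 47.7 km  (cumulative 140.2 km)
Charlie→Delta: 109.0 km  (cumulative 249.1 km)
Delta→Echo: 152.7 km  (cumulative 401.8 km)
Echo→Foxtrot: 137.2 km  (cumulative 539.0 km)
Total route length ≈ 539 km.

539 km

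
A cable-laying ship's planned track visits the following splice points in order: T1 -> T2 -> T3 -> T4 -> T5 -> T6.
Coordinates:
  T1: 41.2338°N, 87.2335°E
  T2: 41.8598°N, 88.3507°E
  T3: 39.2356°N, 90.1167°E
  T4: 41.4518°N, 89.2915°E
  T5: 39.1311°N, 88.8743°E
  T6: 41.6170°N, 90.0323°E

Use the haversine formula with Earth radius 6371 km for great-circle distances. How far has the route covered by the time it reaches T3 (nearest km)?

444 km

Leg distances:
T1→T2: 116.1 km  (cumulative 116.1 km)
T2→T3: 327.7 km  (cumulative 443.9 km)
Cumulative distance at T3 ≈ 444 km.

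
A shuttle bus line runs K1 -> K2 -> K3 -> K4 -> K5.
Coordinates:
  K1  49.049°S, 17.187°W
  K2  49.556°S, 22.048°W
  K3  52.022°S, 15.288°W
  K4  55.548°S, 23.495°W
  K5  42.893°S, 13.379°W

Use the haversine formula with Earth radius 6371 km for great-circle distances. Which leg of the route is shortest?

K1–K2

Leg distances:
K1→K2: 356.9 km
K2→K3: 548.3 km
K3→K4: 666.0 km
K4→K5: 1583.7 km
The shortest leg is K1–K2 at 356.9 km.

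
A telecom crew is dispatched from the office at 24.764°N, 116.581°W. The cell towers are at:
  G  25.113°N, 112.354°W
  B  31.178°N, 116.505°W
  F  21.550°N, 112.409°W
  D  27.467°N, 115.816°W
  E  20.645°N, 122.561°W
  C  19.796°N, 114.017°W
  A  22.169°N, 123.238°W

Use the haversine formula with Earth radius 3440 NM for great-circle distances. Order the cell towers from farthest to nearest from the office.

E, A, B, C, F, G, D

Distances from the office:
E 20.645°N, 122.561°W: 413.2 NM
A 22.169°N, 123.238°W: 398.3 NM
B 31.178°N, 116.505°W: 385.1 NM
C 19.796°N, 114.017°W: 330.5 NM
F 21.550°N, 112.409°W: 300.4 NM
G 25.113°N, 112.354°W: 231.1 NM
D 27.467°N, 115.816°W: 167.4 NM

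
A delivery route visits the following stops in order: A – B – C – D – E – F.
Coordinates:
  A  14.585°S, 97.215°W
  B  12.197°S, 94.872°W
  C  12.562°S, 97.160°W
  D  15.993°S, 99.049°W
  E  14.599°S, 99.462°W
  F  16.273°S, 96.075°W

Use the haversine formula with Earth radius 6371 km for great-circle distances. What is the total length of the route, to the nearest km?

1620 km

Leg distances:
A→B: 367.1 km  (cumulative 367.1 km)
B→C: 251.8 km  (cumulative 618.8 km)
C→D: 432.4 km  (cumulative 1051.2 km)
D→E: 161.2 km  (cumulative 1212.5 km)
E→F: 408.0 km  (cumulative 1620.4 km)
Total route length ≈ 1620 km.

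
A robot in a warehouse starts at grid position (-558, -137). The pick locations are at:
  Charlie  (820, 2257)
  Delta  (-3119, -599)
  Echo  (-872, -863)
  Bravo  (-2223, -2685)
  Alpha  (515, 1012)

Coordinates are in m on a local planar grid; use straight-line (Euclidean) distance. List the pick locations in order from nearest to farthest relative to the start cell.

Echo, Alpha, Delta, Charlie, Bravo

Distance from the start cell at (-558, -137) to each:
Echo (-872, -863): 791.0 m
Alpha (515, 1012): 1572.1 m
Delta (-3119, -599): 2602.3 m
Charlie (820, 2257): 2762.3 m
Bravo (-2223, -2685): 3043.8 m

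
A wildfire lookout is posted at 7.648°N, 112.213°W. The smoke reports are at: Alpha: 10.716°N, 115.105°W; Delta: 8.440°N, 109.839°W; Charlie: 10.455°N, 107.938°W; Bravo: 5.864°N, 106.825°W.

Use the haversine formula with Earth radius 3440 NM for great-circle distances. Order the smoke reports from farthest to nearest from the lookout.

Distances from the lookout:
Bravo 5.864°N, 106.825°W: 338.6 NM
Charlie 10.455°N, 107.938°W: 304.4 NM
Alpha 10.716°N, 115.105°W: 251.6 NM
Delta 8.440°N, 109.839°W: 148.9 NM

Bravo, Charlie, Alpha, Delta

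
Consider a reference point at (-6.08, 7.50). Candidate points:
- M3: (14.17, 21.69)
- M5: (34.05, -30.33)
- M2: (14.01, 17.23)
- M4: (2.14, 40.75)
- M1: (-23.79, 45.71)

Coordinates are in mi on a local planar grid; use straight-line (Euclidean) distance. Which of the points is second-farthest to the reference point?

Distance to each, sorted:
M5: 55.2 mi
M1: 42.1 mi
M4: 34.3 mi
M3: 24.7 mi
M2: 22.3 mi
The second-farthest is M1 at 42.1 mi.

M1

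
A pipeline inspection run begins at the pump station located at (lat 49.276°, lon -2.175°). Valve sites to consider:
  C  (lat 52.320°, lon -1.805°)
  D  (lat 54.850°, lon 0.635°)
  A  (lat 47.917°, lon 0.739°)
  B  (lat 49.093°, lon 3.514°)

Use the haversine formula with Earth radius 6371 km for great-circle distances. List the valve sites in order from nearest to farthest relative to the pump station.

Computing each great-circle distance from (lat 49.276°, lon -2.175°):
A (lat 47.917°, lon 0.739°): 262.2 km
C (lat 52.320°, lon -1.805°): 339.5 km
B (lat 49.093°, lon 3.514°): 413.9 km
D (lat 54.850°, lon 0.635°): 648.8 km

A, C, B, D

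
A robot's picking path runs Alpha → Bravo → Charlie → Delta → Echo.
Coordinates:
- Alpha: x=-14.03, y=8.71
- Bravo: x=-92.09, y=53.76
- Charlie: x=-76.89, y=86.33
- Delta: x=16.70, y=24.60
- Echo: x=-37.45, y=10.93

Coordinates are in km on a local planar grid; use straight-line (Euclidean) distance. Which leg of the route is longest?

Charlie–Delta

Leg distances:
Alpha→Bravo: 90.1 km
Bravo→Charlie: 35.9 km
Charlie→Delta: 112.1 km
Delta→Echo: 55.8 km
The longest leg is Charlie–Delta at 112.1 km.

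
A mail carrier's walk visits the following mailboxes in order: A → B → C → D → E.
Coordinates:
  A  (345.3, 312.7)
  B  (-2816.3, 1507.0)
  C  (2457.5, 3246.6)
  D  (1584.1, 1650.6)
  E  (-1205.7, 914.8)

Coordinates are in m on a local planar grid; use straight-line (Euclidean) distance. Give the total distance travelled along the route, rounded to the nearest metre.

13638 m

Leg distances:
A→B: 3379.7 m  (cumulative 3379.7 m)
B→C: 5553.3 m  (cumulative 8933.0 m)
C→D: 1819.4 m  (cumulative 10752.3 m)
D→E: 2885.2 m  (cumulative 13637.5 m)
Total route length ≈ 13638 m.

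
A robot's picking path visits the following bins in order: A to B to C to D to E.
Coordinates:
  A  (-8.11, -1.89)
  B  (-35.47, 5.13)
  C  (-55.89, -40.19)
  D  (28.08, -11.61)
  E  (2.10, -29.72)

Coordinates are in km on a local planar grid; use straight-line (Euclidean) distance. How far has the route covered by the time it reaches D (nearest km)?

167 km

Leg distances:
A→B: 28.2 km  (cumulative 28.2 km)
B→C: 49.7 km  (cumulative 78.0 km)
C→D: 88.7 km  (cumulative 166.7 km)
Cumulative distance at D ≈ 167 km.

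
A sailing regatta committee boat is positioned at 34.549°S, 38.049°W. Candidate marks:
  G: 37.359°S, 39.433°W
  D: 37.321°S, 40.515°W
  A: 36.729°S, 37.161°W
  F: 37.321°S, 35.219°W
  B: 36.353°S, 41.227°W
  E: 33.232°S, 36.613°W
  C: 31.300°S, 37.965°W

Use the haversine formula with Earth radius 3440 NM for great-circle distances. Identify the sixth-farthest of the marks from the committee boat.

Distances from the committee boat (34.549°S, 38.049°W):
F: 215.9 NM
D: 205.1 NM
C: 195.1 NM
B: 189.4 NM
G: 181.6 NM
A: 137.9 NM
E: 106.6 NM
The sixth-farthest is A at 137.9 NM.

A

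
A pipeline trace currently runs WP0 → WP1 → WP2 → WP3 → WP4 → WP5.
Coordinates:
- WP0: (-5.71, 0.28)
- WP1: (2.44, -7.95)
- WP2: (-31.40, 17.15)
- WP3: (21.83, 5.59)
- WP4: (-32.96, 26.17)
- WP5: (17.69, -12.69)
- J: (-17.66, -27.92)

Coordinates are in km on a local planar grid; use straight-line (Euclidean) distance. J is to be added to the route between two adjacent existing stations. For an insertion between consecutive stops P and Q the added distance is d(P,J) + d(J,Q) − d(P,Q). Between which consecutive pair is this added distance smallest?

between WP4 and WP5

Added distance for inserting J between each consecutive pair:
WP0–WP1: 47.4 km
WP1–WP2: 33.3 km
WP2–WP3: 44.4 km
WP3–WP4: 49.5 km
WP4–WP5: 30.9 km
Smallest added distance is 30.9 km, inserting between WP4 and WP5.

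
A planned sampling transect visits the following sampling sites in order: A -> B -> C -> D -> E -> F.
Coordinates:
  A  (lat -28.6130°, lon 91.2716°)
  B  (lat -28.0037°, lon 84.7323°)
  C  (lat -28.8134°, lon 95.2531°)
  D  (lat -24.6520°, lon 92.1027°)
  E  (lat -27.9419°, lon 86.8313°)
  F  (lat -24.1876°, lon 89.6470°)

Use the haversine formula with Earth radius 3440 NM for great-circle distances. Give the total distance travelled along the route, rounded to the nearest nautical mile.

Leg distances:
A→B: 347.5 NM  (cumulative 347.5 NM)
B→C: 557.5 NM  (cumulative 905.1 NM)
C→D: 301.6 NM  (cumulative 1206.6 NM)
D→E: 345.6 NM  (cumulative 1552.3 NM)
E→F: 271.8 NM  (cumulative 1824.0 NM)
Total route length ≈ 1824 NM.

1824 NM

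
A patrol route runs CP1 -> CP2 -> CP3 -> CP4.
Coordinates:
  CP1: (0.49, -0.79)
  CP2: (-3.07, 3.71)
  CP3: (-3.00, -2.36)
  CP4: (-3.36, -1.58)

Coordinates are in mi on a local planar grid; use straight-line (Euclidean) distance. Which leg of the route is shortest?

Leg distances:
CP1→CP2: 5.7 mi
CP2→CP3: 6.1 mi
CP3→CP4: 0.9 mi
The shortest leg is CP3–CP4 at 0.9 mi.

CP3–CP4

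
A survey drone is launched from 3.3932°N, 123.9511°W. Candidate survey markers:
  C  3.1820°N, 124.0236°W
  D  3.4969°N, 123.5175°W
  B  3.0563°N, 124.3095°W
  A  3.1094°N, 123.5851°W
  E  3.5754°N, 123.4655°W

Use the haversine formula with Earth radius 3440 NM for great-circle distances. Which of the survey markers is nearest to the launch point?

C

Distances from the launch point (3.3932°N, 123.9511°W):
C: 13.4 NM
D: 26.7 NM
A: 27.8 NM
B: 29.5 NM
E: 31.1 NM
The nearest is C at 13.4 NM.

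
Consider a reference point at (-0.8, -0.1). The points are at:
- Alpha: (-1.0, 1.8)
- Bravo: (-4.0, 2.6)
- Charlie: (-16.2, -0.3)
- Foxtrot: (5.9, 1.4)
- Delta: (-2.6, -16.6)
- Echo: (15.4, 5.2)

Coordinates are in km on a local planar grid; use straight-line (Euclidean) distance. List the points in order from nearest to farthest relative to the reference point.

Alpha, Bravo, Foxtrot, Charlie, Delta, Echo

Computing each straight-line distance from (-0.8, -0.1):
Alpha (-1.0, 1.8): 1.9 km
Bravo (-4.0, 2.6): 4.2 km
Foxtrot (5.9, 1.4): 6.9 km
Charlie (-16.2, -0.3): 15.4 km
Delta (-2.6, -16.6): 16.6 km
Echo (15.4, 5.2): 17.0 km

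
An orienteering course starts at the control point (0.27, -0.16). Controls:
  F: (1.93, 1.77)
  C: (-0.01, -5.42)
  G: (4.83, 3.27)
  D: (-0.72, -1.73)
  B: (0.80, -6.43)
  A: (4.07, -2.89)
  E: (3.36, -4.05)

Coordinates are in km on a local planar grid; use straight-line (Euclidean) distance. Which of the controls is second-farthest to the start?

Distance to each, sorted:
B: 6.3 km
G: 5.7 km
C: 5.3 km
E: 5.0 km
A: 4.7 km
F: 2.5 km
D: 1.9 km
The second-farthest is G at 5.7 km.

G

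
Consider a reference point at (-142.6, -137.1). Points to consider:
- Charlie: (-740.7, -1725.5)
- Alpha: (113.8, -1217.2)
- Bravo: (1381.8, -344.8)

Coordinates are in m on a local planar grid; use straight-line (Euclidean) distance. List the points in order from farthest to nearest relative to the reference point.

Distance from the reference point at (-142.6, -137.1) to each:
Charlie (-740.7, -1725.5): 1697.3 m
Bravo (1381.8, -344.8): 1538.5 m
Alpha (113.8, -1217.2): 1110.1 m

Charlie, Bravo, Alpha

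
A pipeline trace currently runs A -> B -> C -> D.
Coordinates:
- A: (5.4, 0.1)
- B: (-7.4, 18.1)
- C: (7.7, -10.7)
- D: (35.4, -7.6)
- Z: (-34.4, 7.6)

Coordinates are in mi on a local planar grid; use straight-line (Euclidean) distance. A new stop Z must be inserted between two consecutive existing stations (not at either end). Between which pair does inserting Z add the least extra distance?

between B and C

Added distance for inserting Z between each consecutive pair:
A–B: 47.4 mi
B–C: 42.4 mi
C–D: 89.5 mi
Smallest added distance is 42.4 mi, inserting between B and C.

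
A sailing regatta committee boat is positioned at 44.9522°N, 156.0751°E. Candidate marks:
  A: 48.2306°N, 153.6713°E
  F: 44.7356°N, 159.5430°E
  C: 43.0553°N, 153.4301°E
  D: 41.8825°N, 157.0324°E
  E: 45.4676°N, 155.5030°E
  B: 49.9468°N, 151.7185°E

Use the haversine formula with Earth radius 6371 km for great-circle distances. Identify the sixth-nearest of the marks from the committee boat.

B

Distances from the committee boat (44.9522°N, 156.0751°E):
E: 72.8 km
F: 274.4 km
C: 298.7 km
D: 350.0 km
A: 408.2 km
B: 644.5 km
The sixth-nearest is B at 644.5 km.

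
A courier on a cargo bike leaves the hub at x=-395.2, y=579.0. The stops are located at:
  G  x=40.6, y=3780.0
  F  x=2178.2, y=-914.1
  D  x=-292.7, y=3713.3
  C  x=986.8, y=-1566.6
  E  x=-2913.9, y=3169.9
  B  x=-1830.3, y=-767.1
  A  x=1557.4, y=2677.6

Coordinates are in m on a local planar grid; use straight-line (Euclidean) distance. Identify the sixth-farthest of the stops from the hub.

C

Distances from the hub (x=-395.2, y=579.0):
E: 3613.4 m
G: 3230.5 m
D: 3136.0 m
F: 2975.2 m
A: 2866.5 m
C: 2552.2 m
B: 1967.6 m
The sixth-farthest is C at 2552.2 m.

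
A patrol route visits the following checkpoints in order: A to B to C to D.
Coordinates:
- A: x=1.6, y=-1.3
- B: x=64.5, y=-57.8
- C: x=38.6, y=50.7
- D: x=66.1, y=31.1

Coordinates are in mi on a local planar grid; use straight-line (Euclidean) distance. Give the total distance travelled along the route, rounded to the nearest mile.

230 mi

Leg distances:
A→B: 84.5 mi  (cumulative 84.5 mi)
B→C: 111.5 mi  (cumulative 196.1 mi)
C→D: 33.8 mi  (cumulative 229.9 mi)
Total route length ≈ 230 mi.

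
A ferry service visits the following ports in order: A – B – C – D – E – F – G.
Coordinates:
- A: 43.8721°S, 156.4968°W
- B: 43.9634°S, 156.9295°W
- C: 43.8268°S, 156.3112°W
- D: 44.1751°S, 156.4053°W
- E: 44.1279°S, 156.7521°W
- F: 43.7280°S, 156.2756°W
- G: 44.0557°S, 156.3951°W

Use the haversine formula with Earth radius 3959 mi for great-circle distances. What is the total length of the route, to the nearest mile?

156 mi

Leg distances:
A→B: 22.4 mi  (cumulative 22.4 mi)
B→C: 32.2 mi  (cumulative 54.6 mi)
C→D: 24.5 mi  (cumulative 79.2 mi)
D→E: 17.5 mi  (cumulative 96.7 mi)
E→F: 36.4 mi  (cumulative 133.1 mi)
F→G: 23.4 mi  (cumulative 156.5 mi)
Total route length ≈ 156 mi.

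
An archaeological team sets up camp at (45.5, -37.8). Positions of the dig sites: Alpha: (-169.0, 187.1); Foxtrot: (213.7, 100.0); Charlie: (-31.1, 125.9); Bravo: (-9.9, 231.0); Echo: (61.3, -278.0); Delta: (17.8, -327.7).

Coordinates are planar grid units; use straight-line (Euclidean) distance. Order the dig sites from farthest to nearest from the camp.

Alpha, Delta, Bravo, Echo, Foxtrot, Charlie

Distances from the camp:
Alpha (-169.0, 187.1): 310.8
Delta (17.8, -327.7): 291.2
Bravo (-9.9, 231.0): 274.4
Echo (61.3, -278.0): 240.7
Foxtrot (213.7, 100.0): 217.4
Charlie (-31.1, 125.9): 180.7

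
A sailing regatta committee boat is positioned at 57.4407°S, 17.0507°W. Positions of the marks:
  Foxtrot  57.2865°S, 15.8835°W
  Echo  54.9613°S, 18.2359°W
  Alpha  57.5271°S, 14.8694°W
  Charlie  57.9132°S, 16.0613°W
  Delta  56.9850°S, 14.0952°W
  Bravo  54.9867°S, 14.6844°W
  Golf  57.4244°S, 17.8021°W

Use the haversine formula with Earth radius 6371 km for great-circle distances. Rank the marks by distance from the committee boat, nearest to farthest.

Distances from the committee boat:
Golf 57.4244°S, 17.8021°W: 45.0 km
Foxtrot 57.2865°S, 15.8835°W: 72.1 km
Charlie 57.9132°S, 16.0613°W: 78.9 km
Alpha 57.5271°S, 14.8694°W: 130.7 km
Delta 56.9850°S, 14.0952°W: 185.0 km
Echo 54.9613°S, 18.2359°W: 285.3 km
Bravo 54.9867°S, 14.6844°W: 309.6 km

Golf, Foxtrot, Charlie, Alpha, Delta, Echo, Bravo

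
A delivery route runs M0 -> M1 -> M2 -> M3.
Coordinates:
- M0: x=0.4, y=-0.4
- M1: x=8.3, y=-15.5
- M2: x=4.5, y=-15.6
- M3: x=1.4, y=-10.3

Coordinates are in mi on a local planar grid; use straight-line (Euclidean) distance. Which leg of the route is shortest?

M1–M2

Leg distances:
M0→M1: 17.0 mi
M1→M2: 3.8 mi
M2→M3: 6.1 mi
The shortest leg is M1–M2 at 3.8 mi.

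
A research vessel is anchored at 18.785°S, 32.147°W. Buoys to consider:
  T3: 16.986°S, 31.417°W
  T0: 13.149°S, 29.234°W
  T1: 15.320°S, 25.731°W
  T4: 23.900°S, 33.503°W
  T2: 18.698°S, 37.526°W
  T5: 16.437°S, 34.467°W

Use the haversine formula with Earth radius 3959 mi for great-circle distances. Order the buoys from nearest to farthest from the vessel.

T3, T5, T2, T4, T0, T1

Distance from the vessel at 18.785°S, 32.147°W to each:
T3 16.986°S, 31.417°W: 133.3 mi
T5 16.437°S, 34.467°W: 222.9 mi
T2 18.698°S, 37.526°W: 352.0 mi
T4 23.900°S, 33.503°W: 364.0 mi
T0 13.149°S, 29.234°W: 434.8 mi
T1 15.320°S, 25.731°W: 486.7 mi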